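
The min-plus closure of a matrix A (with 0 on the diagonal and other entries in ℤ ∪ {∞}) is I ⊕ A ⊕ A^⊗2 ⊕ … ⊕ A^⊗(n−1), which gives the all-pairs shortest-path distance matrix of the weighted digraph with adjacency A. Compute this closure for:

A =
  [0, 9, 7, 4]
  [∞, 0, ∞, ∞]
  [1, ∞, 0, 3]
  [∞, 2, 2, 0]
Closure =
  [0, 6, 6, 4]
  [∞, 0, ∞, ∞]
  [1, 5, 0, 3]
  [3, 2, 2, 0]

This is the Floyd-Warshall all-pairs shortest-path computation. For each intermediate vertex k = 0, 1, …, 3, update dist[i][j] ← min(dist[i][j], dist[i][k] + dist[k][j]). The final matrix gives, for each (i, j), the minimum total weight of any directed path from i to j (possibly empty when i = j).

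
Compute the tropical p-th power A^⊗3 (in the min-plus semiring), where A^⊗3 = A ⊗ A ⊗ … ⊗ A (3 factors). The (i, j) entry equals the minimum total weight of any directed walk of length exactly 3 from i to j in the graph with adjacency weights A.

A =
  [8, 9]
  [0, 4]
A^⊗3 =
  [13, 17]
  [8, 12]

Each entry (A^⊗3)_ij equals the minimum over all length-3 walks i = v_0 → v_1 → … → v_3 = j of Σ_t A[v_t][v_{t+1}]. For example, for (i, j) = (0, 1) we minimise over 4 possible intermediate vertex sequences; the minimum is 17, attained along the walk 0 → 1 → 1 → 1.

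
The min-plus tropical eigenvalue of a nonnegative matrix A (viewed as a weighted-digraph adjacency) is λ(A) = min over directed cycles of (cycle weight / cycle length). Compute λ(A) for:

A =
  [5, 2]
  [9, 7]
λ(A) = 5

Enumerate directed cycles and compute their means (weight / length). Sample:
  cycle 0 → 0: weight = 5, length = 1, mean = 5/1 ≈ 5.000
  cycle 1 → 1: weight = 7, length = 1, mean = 7/1 ≈ 7.000
  cycle 0 → 1 → 0: weight = 11, length = 2, mean = 11/2 ≈ 5.500
  cycle 1 → 0 → 1: weight = 11, length = 2, mean = 11/2 ≈ 5.500
Minimum mean = 5.000, attained e.g. along the cycle 0 → 0 with weight 5 and length 1. So λ(A) = 5/1 = 5.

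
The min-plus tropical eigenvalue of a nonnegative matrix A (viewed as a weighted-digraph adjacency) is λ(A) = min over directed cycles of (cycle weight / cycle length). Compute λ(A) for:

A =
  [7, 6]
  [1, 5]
λ(A) = 7/2

Enumerate directed cycles and compute their means (weight / length). Sample:
  cycle 0 → 0: weight = 7, length = 1, mean = 7/1 ≈ 7.000
  cycle 1 → 1: weight = 5, length = 1, mean = 5/1 ≈ 5.000
  cycle 0 → 1 → 0: weight = 7, length = 2, mean = 7/2 ≈ 3.500
  cycle 1 → 0 → 1: weight = 7, length = 2, mean = 7/2 ≈ 3.500
Minimum mean = 3.500, attained e.g. along the cycle 0 → 1 → 0 with weight 7 and length 2. So λ(A) = 7/2 = 7/2.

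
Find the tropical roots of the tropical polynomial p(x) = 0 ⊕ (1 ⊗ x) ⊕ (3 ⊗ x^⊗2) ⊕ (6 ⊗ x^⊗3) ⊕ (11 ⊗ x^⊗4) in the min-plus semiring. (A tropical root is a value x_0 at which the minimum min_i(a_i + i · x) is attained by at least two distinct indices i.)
Roots: {-5, -3, -2, -1}

Each tropical root is a break point of the lower envelope of the lines y = a_i + i · x (there are 5 lines, with slopes 0, 1, ..., 4). Only the lines that attain the minimum somewhere contribute to roots; other lines are dominated. Here the surviving (envelope) indices are i = 4, i = 3, i = 2, i = 1, i = 0.
Intersections between consecutive envelope lines give the roots: for adjacent envelope indices i < j the intersection is x = (a_i − a_j) / (j − i). Reading off the sorted break points: {-5, -3, -2, -1}.
Verification: at each break x_0, at least two indices attain the minimum of min_i(a_i + i · x_0).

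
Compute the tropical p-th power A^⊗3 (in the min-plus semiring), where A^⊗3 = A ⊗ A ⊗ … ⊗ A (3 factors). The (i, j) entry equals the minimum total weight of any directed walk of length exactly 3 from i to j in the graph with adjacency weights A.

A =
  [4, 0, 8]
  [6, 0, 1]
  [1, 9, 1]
A^⊗3 =
  [2, 0, 1]
  [2, 0, 1]
  [3, 1, 2]

Each entry (A^⊗3)_ij equals the minimum over all length-3 walks i = v_0 → v_1 → … → v_3 = j of Σ_t A[v_t][v_{t+1}]. For example, for (i, j) = (0, 2) we minimise over 9 possible intermediate vertex sequences; the minimum is 1, attained along the walk 0 → 1 → 1 → 2.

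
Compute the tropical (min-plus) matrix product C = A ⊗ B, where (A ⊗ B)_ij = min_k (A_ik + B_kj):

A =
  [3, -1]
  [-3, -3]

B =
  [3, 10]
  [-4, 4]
A ⊗ B =
  [-5, 3]
  [-7, 1]

Apply the min-plus product entry-by-entry:
  C[0][0] = min over k of (A[0][0] + B[0][0] = 3 + 3 = 6, A[0][1] + B[1][0] = -1 + -4 = -5) = -5 (attained at k = 1)
  C[0][1] = min over k of (A[0][0] + B[0][1] = 3 + 10 = 13, A[0][1] + B[1][1] = -1 + 4 = 3) = 3 (attained at k = 1)
  C[1][0] = min over k of (A[1][0] + B[0][0] = -3 + 3 = 0, A[1][1] + B[1][0] = -3 + -4 = -7) = -7 (attained at k = 1)
  C[1][1] = min over k of (A[1][0] + B[0][1] = -3 + 10 = 7, A[1][1] + B[1][1] = -3 + 4 = 1) = 1 (attained at k = 1)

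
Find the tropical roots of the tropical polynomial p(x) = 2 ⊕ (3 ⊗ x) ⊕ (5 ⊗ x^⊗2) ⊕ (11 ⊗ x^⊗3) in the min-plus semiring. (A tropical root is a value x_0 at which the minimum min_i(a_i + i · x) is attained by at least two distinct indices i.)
Roots: {-6, -2, -1}

Each tropical root is a break point of the lower envelope of the lines y = a_i + i · x (there are 4 lines, with slopes 0, 1, ..., 3). Only the lines that attain the minimum somewhere contribute to roots; other lines are dominated. Here the surviving (envelope) indices are i = 3, i = 2, i = 1, i = 0.
Intersections between consecutive envelope lines give the roots: for adjacent envelope indices i < j the intersection is x = (a_i − a_j) / (j − i). Reading off the sorted break points: {-6, -2, -1}.
Verification: at each break x_0, at least two indices attain the minimum of min_i(a_i + i · x_0).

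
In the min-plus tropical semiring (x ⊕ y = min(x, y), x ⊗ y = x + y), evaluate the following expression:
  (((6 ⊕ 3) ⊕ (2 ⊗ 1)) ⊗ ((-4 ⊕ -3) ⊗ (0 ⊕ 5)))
(((6 ⊕ 3) ⊕ (2 ⊗ 1)) ⊗ ((-4 ⊕ -3) ⊗ (0 ⊕ 5))) = -1

Expand innermost to outermost. Recall ⊕ takes the minimum of its arguments and ⊗ takes their sum. Working out the expression (((6 ⊕ 3) ⊕ (2 ⊗ 1)) ⊗ ((-4 ⊕ -3) ⊗ (0 ⊕ 5))) gives -1.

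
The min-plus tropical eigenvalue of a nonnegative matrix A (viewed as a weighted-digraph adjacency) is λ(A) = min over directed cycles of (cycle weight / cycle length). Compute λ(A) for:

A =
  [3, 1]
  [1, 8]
λ(A) = 1

Enumerate directed cycles and compute their means (weight / length). Sample:
  cycle 0 → 0: weight = 3, length = 1, mean = 3/1 ≈ 3.000
  cycle 1 → 1: weight = 8, length = 1, mean = 8/1 ≈ 8.000
  cycle 0 → 1 → 0: weight = 2, length = 2, mean = 2/2 ≈ 1.000
  cycle 1 → 0 → 1: weight = 2, length = 2, mean = 2/2 ≈ 1.000
Minimum mean = 1.000, attained e.g. along the cycle 0 → 1 → 0 with weight 2 and length 2. So λ(A) = 2/2 = 1.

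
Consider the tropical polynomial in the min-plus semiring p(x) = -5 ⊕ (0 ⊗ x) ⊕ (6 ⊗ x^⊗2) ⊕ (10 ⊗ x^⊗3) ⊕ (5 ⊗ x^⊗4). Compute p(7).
p(7) = -5

A tropical monomial a ⊗ x^⊗i evaluates to a + i · x. Evaluating each term at x = 7:
  Term 0 contributes -5 + 0 · 7 = -5
  Term 1 contributes 0 + 1 · 7 = 7
  Term 2 contributes 6 + 2 · 7 = 20
  Term 3 contributes 10 + 3 · 7 = 31
  Term 4 contributes 5 + 4 · 7 = 33
p(7) = ⊕ of these = min[-5, 7, 20, 31, 33] = -5.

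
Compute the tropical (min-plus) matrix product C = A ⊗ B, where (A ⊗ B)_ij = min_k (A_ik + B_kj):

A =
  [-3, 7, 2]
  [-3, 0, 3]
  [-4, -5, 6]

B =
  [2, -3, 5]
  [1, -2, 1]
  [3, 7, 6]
A ⊗ B =
  [-1, -6, 2]
  [-1, -6, 1]
  [-4, -7, -4]

Apply the min-plus product entry-by-entry:
  C[0][0] = min over k of (A[0][0] + B[0][0] = -3 + 2 = -1, A[0][1] + B[1][0] = 7 + 1 = 8, A[0][2] + B[2][0] = 2 + 3 = 5) = -1 (attained at k = 0)
  C[0][1] = min over k of (A[0][0] + B[0][1] = -3 + -3 = -6, A[0][1] + B[1][1] = 7 + -2 = 5, A[0][2] + B[2][1] = 2 + 7 = 9) = -6 (attained at k = 0)
  C[0][2] = min over k of (A[0][0] + B[0][2] = -3 + 5 = 2, A[0][1] + B[1][2] = 7 + 1 = 8, A[0][2] + B[2][2] = 2 + 6 = 8) = 2 (attained at k = 0)
  C[1][0] = min over k of (A[1][0] + B[0][0] = -3 + 2 = -1, A[1][1] + B[1][0] = 0 + 1 = 1, A[1][2] + B[2][0] = 3 + 3 = 6) = -1 (attained at k = 0)
  C[1][1] = min over k of (A[1][0] + B[0][1] = -3 + -3 = -6, A[1][1] + B[1][1] = 0 + -2 = -2, A[1][2] + B[2][1] = 3 + 7 = 10) = -6 (attained at k = 0)
  C[1][2] = min over k of (A[1][0] + B[0][2] = -3 + 5 = 2, A[1][1] + B[1][2] = 0 + 1 = 1, A[1][2] + B[2][2] = 3 + 6 = 9) = 1 (attained at k = 1)
  C[2][0] = min over k of (A[2][0] + B[0][0] = -4 + 2 = -2, A[2][1] + B[1][0] = -5 + 1 = -4, A[2][2] + B[2][0] = 6 + 3 = 9) = -4 (attained at k = 1)
  C[2][1] = min over k of (A[2][0] + B[0][1] = -4 + -3 = -7, A[2][1] + B[1][1] = -5 + -2 = -7, A[2][2] + B[2][1] = 6 + 7 = 13) = -7 (attained at k = 0)
  C[2][2] = min over k of (A[2][0] + B[0][2] = -4 + 5 = 1, A[2][1] + B[1][2] = -5 + 1 = -4, A[2][2] + B[2][2] = 6 + 6 = 12) = -4 (attained at k = 1)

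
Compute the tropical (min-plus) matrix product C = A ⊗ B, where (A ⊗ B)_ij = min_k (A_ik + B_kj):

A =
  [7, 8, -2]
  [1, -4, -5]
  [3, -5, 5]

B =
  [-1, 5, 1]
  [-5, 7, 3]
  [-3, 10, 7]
A ⊗ B =
  [-5, 8, 5]
  [-9, 3, -1]
  [-10, 2, -2]

Apply the min-plus product entry-by-entry:
  C[0][0] = min over k of (A[0][0] + B[0][0] = 7 + -1 = 6, A[0][1] + B[1][0] = 8 + -5 = 3, A[0][2] + B[2][0] = -2 + -3 = -5) = -5 (attained at k = 2)
  C[0][1] = min over k of (A[0][0] + B[0][1] = 7 + 5 = 12, A[0][1] + B[1][1] = 8 + 7 = 15, A[0][2] + B[2][1] = -2 + 10 = 8) = 8 (attained at k = 2)
  C[0][2] = min over k of (A[0][0] + B[0][2] = 7 + 1 = 8, A[0][1] + B[1][2] = 8 + 3 = 11, A[0][2] + B[2][2] = -2 + 7 = 5) = 5 (attained at k = 2)
  C[1][0] = min over k of (A[1][0] + B[0][0] = 1 + -1 = 0, A[1][1] + B[1][0] = -4 + -5 = -9, A[1][2] + B[2][0] = -5 + -3 = -8) = -9 (attained at k = 1)
  C[1][1] = min over k of (A[1][0] + B[0][1] = 1 + 5 = 6, A[1][1] + B[1][1] = -4 + 7 = 3, A[1][2] + B[2][1] = -5 + 10 = 5) = 3 (attained at k = 1)
  C[1][2] = min over k of (A[1][0] + B[0][2] = 1 + 1 = 2, A[1][1] + B[1][2] = -4 + 3 = -1, A[1][2] + B[2][2] = -5 + 7 = 2) = -1 (attained at k = 1)
  C[2][0] = min over k of (A[2][0] + B[0][0] = 3 + -1 = 2, A[2][1] + B[1][0] = -5 + -5 = -10, A[2][2] + B[2][0] = 5 + -3 = 2) = -10 (attained at k = 1)
  C[2][1] = min over k of (A[2][0] + B[0][1] = 3 + 5 = 8, A[2][1] + B[1][1] = -5 + 7 = 2, A[2][2] + B[2][1] = 5 + 10 = 15) = 2 (attained at k = 1)
  C[2][2] = min over k of (A[2][0] + B[0][2] = 3 + 1 = 4, A[2][1] + B[1][2] = -5 + 3 = -2, A[2][2] + B[2][2] = 5 + 7 = 12) = -2 (attained at k = 1)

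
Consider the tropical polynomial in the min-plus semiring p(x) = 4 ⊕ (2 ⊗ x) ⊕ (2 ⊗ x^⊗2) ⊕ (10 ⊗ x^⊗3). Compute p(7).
p(7) = 4

A tropical monomial a ⊗ x^⊗i evaluates to a + i · x. Evaluating each term at x = 7:
  Term 0 contributes 4 + 0 · 7 = 4
  Term 1 contributes 2 + 1 · 7 = 9
  Term 2 contributes 2 + 2 · 7 = 16
  Term 3 contributes 10 + 3 · 7 = 31
p(7) = ⊕ of these = min[4, 9, 16, 31] = 4.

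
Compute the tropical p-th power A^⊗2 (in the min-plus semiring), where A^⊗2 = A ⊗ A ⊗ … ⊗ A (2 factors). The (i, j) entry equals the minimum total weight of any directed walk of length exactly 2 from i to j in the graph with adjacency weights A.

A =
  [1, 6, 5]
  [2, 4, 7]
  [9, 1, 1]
A^⊗2 =
  [2, 6, 6]
  [3, 8, 7]
  [3, 2, 2]

Each entry (A^⊗2)_ij equals the minimum over all length-2 walks i = v_0 → v_1 → … → v_2 = j of Σ_t A[v_t][v_{t+1}]. For example, for (i, j) = (0, 2) we minimise over 3 possible intermediate vertex sequences; the minimum is 6, attained along the walk 0 → 0 → 2.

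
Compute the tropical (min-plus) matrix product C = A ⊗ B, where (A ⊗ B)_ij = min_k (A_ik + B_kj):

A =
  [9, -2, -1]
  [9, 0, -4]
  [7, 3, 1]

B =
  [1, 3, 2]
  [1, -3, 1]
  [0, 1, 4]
A ⊗ B =
  [-1, -5, -1]
  [-4, -3, 0]
  [1, 0, 4]

Apply the min-plus product entry-by-entry:
  C[0][0] = min over k of (A[0][0] + B[0][0] = 9 + 1 = 10, A[0][1] + B[1][0] = -2 + 1 = -1, A[0][2] + B[2][0] = -1 + 0 = -1) = -1 (attained at k = 1)
  C[0][1] = min over k of (A[0][0] + B[0][1] = 9 + 3 = 12, A[0][1] + B[1][1] = -2 + -3 = -5, A[0][2] + B[2][1] = -1 + 1 = 0) = -5 (attained at k = 1)
  C[0][2] = min over k of (A[0][0] + B[0][2] = 9 + 2 = 11, A[0][1] + B[1][2] = -2 + 1 = -1, A[0][2] + B[2][2] = -1 + 4 = 3) = -1 (attained at k = 1)
  C[1][0] = min over k of (A[1][0] + B[0][0] = 9 + 1 = 10, A[1][1] + B[1][0] = 0 + 1 = 1, A[1][2] + B[2][0] = -4 + 0 = -4) = -4 (attained at k = 2)
  C[1][1] = min over k of (A[1][0] + B[0][1] = 9 + 3 = 12, A[1][1] + B[1][1] = 0 + -3 = -3, A[1][2] + B[2][1] = -4 + 1 = -3) = -3 (attained at k = 1)
  C[1][2] = min over k of (A[1][0] + B[0][2] = 9 + 2 = 11, A[1][1] + B[1][2] = 0 + 1 = 1, A[1][2] + B[2][2] = -4 + 4 = 0) = 0 (attained at k = 2)
  C[2][0] = min over k of (A[2][0] + B[0][0] = 7 + 1 = 8, A[2][1] + B[1][0] = 3 + 1 = 4, A[2][2] + B[2][0] = 1 + 0 = 1) = 1 (attained at k = 2)
  C[2][1] = min over k of (A[2][0] + B[0][1] = 7 + 3 = 10, A[2][1] + B[1][1] = 3 + -3 = 0, A[2][2] + B[2][1] = 1 + 1 = 2) = 0 (attained at k = 1)
  C[2][2] = min over k of (A[2][0] + B[0][2] = 7 + 2 = 9, A[2][1] + B[1][2] = 3 + 1 = 4, A[2][2] + B[2][2] = 1 + 4 = 5) = 4 (attained at k = 1)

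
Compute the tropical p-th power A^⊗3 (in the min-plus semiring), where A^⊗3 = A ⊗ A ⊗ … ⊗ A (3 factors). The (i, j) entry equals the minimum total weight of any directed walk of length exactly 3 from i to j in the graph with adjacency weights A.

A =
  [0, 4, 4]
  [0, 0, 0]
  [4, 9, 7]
A^⊗3 =
  [0, 4, 4]
  [0, 0, 0]
  [4, 8, 8]

Each entry (A^⊗3)_ij equals the minimum over all length-3 walks i = v_0 → v_1 → … → v_3 = j of Σ_t A[v_t][v_{t+1}]. For example, for (i, j) = (0, 2) we minimise over 9 possible intermediate vertex sequences; the minimum is 4, attained along the walk 0 → 0 → 0 → 2.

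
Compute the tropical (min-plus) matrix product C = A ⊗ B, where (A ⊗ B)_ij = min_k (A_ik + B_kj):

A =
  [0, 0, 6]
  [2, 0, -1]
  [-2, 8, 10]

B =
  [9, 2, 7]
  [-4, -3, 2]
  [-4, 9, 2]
A ⊗ B =
  [-4, -3, 2]
  [-5, -3, 1]
  [4, 0, 5]

Apply the min-plus product entry-by-entry:
  C[0][0] = min over k of (A[0][0] + B[0][0] = 0 + 9 = 9, A[0][1] + B[1][0] = 0 + -4 = -4, A[0][2] + B[2][0] = 6 + -4 = 2) = -4 (attained at k = 1)
  C[0][1] = min over k of (A[0][0] + B[0][1] = 0 + 2 = 2, A[0][1] + B[1][1] = 0 + -3 = -3, A[0][2] + B[2][1] = 6 + 9 = 15) = -3 (attained at k = 1)
  C[0][2] = min over k of (A[0][0] + B[0][2] = 0 + 7 = 7, A[0][1] + B[1][2] = 0 + 2 = 2, A[0][2] + B[2][2] = 6 + 2 = 8) = 2 (attained at k = 1)
  C[1][0] = min over k of (A[1][0] + B[0][0] = 2 + 9 = 11, A[1][1] + B[1][0] = 0 + -4 = -4, A[1][2] + B[2][0] = -1 + -4 = -5) = -5 (attained at k = 2)
  C[1][1] = min over k of (A[1][0] + B[0][1] = 2 + 2 = 4, A[1][1] + B[1][1] = 0 + -3 = -3, A[1][2] + B[2][1] = -1 + 9 = 8) = -3 (attained at k = 1)
  C[1][2] = min over k of (A[1][0] + B[0][2] = 2 + 7 = 9, A[1][1] + B[1][2] = 0 + 2 = 2, A[1][2] + B[2][2] = -1 + 2 = 1) = 1 (attained at k = 2)
  C[2][0] = min over k of (A[2][0] + B[0][0] = -2 + 9 = 7, A[2][1] + B[1][0] = 8 + -4 = 4, A[2][2] + B[2][0] = 10 + -4 = 6) = 4 (attained at k = 1)
  C[2][1] = min over k of (A[2][0] + B[0][1] = -2 + 2 = 0, A[2][1] + B[1][1] = 8 + -3 = 5, A[2][2] + B[2][1] = 10 + 9 = 19) = 0 (attained at k = 0)
  C[2][2] = min over k of (A[2][0] + B[0][2] = -2 + 7 = 5, A[2][1] + B[1][2] = 8 + 2 = 10, A[2][2] + B[2][2] = 10 + 2 = 12) = 5 (attained at k = 0)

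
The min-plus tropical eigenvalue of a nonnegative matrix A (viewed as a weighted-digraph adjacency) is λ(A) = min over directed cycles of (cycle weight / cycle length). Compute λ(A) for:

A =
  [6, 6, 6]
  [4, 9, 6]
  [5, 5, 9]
λ(A) = 5

Enumerate directed cycles and compute their means (weight / length). Sample:
  cycle 0 → 0: weight = 6, length = 1, mean = 6/1 ≈ 6.000
  cycle 1 → 1: weight = 9, length = 1, mean = 9/1 ≈ 9.000
  cycle 2 → 2: weight = 9, length = 1, mean = 9/1 ≈ 9.000
  cycle 0 → 1 → 0: weight = 10, length = 2, mean = 10/2 ≈ 5.000
  cycle 0 → 2 → 0: weight = 11, length = 2, mean = 11/2 ≈ 5.500
  cycle 1 → 0 → 1: weight = 10, length = 2, mean = 10/2 ≈ 5.000
Minimum mean = 5.000, attained e.g. along the cycle 0 → 1 → 0 with weight 10 and length 2. So λ(A) = 10/2 = 5.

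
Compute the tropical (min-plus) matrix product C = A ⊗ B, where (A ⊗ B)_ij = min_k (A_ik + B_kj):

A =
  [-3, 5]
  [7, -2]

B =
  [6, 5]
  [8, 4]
A ⊗ B =
  [3, 2]
  [6, 2]

Apply the min-plus product entry-by-entry:
  C[0][0] = min over k of (A[0][0] + B[0][0] = -3 + 6 = 3, A[0][1] + B[1][0] = 5 + 8 = 13) = 3 (attained at k = 0)
  C[0][1] = min over k of (A[0][0] + B[0][1] = -3 + 5 = 2, A[0][1] + B[1][1] = 5 + 4 = 9) = 2 (attained at k = 0)
  C[1][0] = min over k of (A[1][0] + B[0][0] = 7 + 6 = 13, A[1][1] + B[1][0] = -2 + 8 = 6) = 6 (attained at k = 1)
  C[1][1] = min over k of (A[1][0] + B[0][1] = 7 + 5 = 12, A[1][1] + B[1][1] = -2 + 4 = 2) = 2 (attained at k = 1)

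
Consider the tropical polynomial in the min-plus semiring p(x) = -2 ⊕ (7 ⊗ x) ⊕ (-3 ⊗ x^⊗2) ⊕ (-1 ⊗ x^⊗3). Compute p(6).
p(6) = -2

A tropical monomial a ⊗ x^⊗i evaluates to a + i · x. Evaluating each term at x = 6:
  Term 0 contributes -2 + 0 · 6 = -2
  Term 1 contributes 7 + 1 · 6 = 13
  Term 2 contributes -3 + 2 · 6 = 9
  Term 3 contributes -1 + 3 · 6 = 17
p(6) = ⊕ of these = min[-2, 13, 9, 17] = -2.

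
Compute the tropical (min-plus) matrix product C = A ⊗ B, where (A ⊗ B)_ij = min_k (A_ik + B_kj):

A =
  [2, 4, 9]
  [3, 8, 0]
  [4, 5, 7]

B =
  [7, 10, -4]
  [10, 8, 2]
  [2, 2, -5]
A ⊗ B =
  [9, 11, -2]
  [2, 2, -5]
  [9, 9, 0]

Apply the min-plus product entry-by-entry:
  C[0][0] = min over k of (A[0][0] + B[0][0] = 2 + 7 = 9, A[0][1] + B[1][0] = 4 + 10 = 14, A[0][2] + B[2][0] = 9 + 2 = 11) = 9 (attained at k = 0)
  C[0][1] = min over k of (A[0][0] + B[0][1] = 2 + 10 = 12, A[0][1] + B[1][1] = 4 + 8 = 12, A[0][2] + B[2][1] = 9 + 2 = 11) = 11 (attained at k = 2)
  C[0][2] = min over k of (A[0][0] + B[0][2] = 2 + -4 = -2, A[0][1] + B[1][2] = 4 + 2 = 6, A[0][2] + B[2][2] = 9 + -5 = 4) = -2 (attained at k = 0)
  C[1][0] = min over k of (A[1][0] + B[0][0] = 3 + 7 = 10, A[1][1] + B[1][0] = 8 + 10 = 18, A[1][2] + B[2][0] = 0 + 2 = 2) = 2 (attained at k = 2)
  C[1][1] = min over k of (A[1][0] + B[0][1] = 3 + 10 = 13, A[1][1] + B[1][1] = 8 + 8 = 16, A[1][2] + B[2][1] = 0 + 2 = 2) = 2 (attained at k = 2)
  C[1][2] = min over k of (A[1][0] + B[0][2] = 3 + -4 = -1, A[1][1] + B[1][2] = 8 + 2 = 10, A[1][2] + B[2][2] = 0 + -5 = -5) = -5 (attained at k = 2)
  C[2][0] = min over k of (A[2][0] + B[0][0] = 4 + 7 = 11, A[2][1] + B[1][0] = 5 + 10 = 15, A[2][2] + B[2][0] = 7 + 2 = 9) = 9 (attained at k = 2)
  C[2][1] = min over k of (A[2][0] + B[0][1] = 4 + 10 = 14, A[2][1] + B[1][1] = 5 + 8 = 13, A[2][2] + B[2][1] = 7 + 2 = 9) = 9 (attained at k = 2)
  C[2][2] = min over k of (A[2][0] + B[0][2] = 4 + -4 = 0, A[2][1] + B[1][2] = 5 + 2 = 7, A[2][2] + B[2][2] = 7 + -5 = 2) = 0 (attained at k = 0)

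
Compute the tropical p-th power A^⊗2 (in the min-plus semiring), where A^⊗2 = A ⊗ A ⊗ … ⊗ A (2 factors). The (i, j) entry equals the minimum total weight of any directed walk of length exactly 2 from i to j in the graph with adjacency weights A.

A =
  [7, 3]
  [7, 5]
A^⊗2 =
  [10, 8]
  [12, 10]

Each entry (A^⊗2)_ij equals the minimum over all length-2 walks i = v_0 → v_1 → … → v_2 = j of Σ_t A[v_t][v_{t+1}]. For example, for (i, j) = (0, 1) we minimise over 2 possible intermediate vertex sequences; the minimum is 8, attained along the walk 0 → 1 → 1.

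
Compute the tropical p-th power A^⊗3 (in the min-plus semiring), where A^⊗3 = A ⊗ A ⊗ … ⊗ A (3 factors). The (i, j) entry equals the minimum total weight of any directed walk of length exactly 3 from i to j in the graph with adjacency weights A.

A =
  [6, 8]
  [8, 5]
A^⊗3 =
  [18, 18]
  [18, 15]

Each entry (A^⊗3)_ij equals the minimum over all length-3 walks i = v_0 → v_1 → … → v_3 = j of Σ_t A[v_t][v_{t+1}]. For example, for (i, j) = (0, 1) we minimise over 4 possible intermediate vertex sequences; the minimum is 18, attained along the walk 0 → 1 → 1 → 1.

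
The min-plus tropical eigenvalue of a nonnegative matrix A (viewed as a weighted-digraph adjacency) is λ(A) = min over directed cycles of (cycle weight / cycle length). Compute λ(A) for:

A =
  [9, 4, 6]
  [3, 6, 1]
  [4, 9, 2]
λ(A) = 2

Enumerate directed cycles and compute their means (weight / length). Sample:
  cycle 0 → 0: weight = 9, length = 1, mean = 9/1 ≈ 9.000
  cycle 1 → 1: weight = 6, length = 1, mean = 6/1 ≈ 6.000
  cycle 2 → 2: weight = 2, length = 1, mean = 2/1 ≈ 2.000
  cycle 0 → 1 → 0: weight = 7, length = 2, mean = 7/2 ≈ 3.500
  cycle 0 → 2 → 0: weight = 10, length = 2, mean = 10/2 ≈ 5.000
  cycle 1 → 0 → 1: weight = 7, length = 2, mean = 7/2 ≈ 3.500
Minimum mean = 2.000, attained e.g. along the cycle 2 → 2 with weight 2 and length 1. So λ(A) = 2/1 = 2.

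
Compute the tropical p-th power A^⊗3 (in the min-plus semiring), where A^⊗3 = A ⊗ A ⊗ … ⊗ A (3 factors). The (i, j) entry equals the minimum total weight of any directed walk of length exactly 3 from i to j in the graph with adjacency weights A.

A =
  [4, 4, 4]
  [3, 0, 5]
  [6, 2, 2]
A^⊗3 =
  [7, 4, 8]
  [3, 0, 5]
  [5, 2, 6]

Each entry (A^⊗3)_ij equals the minimum over all length-3 walks i = v_0 → v_1 → … → v_3 = j of Σ_t A[v_t][v_{t+1}]. For example, for (i, j) = (0, 2) we minimise over 9 possible intermediate vertex sequences; the minimum is 8, attained along the walk 0 → 2 → 2 → 2.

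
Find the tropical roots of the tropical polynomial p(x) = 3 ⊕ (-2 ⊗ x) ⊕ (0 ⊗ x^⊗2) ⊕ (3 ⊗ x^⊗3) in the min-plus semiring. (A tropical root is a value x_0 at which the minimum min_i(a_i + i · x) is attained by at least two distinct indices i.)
Roots: {-3, -2, 5}

Each tropical root is a break point of the lower envelope of the lines y = a_i + i · x (there are 4 lines, with slopes 0, 1, ..., 3). Only the lines that attain the minimum somewhere contribute to roots; other lines are dominated. Here the surviving (envelope) indices are i = 3, i = 2, i = 1, i = 0.
Intersections between consecutive envelope lines give the roots: for adjacent envelope indices i < j the intersection is x = (a_i − a_j) / (j − i). Reading off the sorted break points: {-3, -2, 5}.
Verification: at each break x_0, at least two indices attain the minimum of min_i(a_i + i · x_0).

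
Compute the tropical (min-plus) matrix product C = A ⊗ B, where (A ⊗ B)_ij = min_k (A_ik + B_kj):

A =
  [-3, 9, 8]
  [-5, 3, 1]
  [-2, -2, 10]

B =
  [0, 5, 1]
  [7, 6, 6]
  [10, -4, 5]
A ⊗ B =
  [-3, 2, -2]
  [-5, -3, -4]
  [-2, 3, -1]

Apply the min-plus product entry-by-entry:
  C[0][0] = min over k of (A[0][0] + B[0][0] = -3 + 0 = -3, A[0][1] + B[1][0] = 9 + 7 = 16, A[0][2] + B[2][0] = 8 + 10 = 18) = -3 (attained at k = 0)
  C[0][1] = min over k of (A[0][0] + B[0][1] = -3 + 5 = 2, A[0][1] + B[1][1] = 9 + 6 = 15, A[0][2] + B[2][1] = 8 + -4 = 4) = 2 (attained at k = 0)
  C[0][2] = min over k of (A[0][0] + B[0][2] = -3 + 1 = -2, A[0][1] + B[1][2] = 9 + 6 = 15, A[0][2] + B[2][2] = 8 + 5 = 13) = -2 (attained at k = 0)
  C[1][0] = min over k of (A[1][0] + B[0][0] = -5 + 0 = -5, A[1][1] + B[1][0] = 3 + 7 = 10, A[1][2] + B[2][0] = 1 + 10 = 11) = -5 (attained at k = 0)
  C[1][1] = min over k of (A[1][0] + B[0][1] = -5 + 5 = 0, A[1][1] + B[1][1] = 3 + 6 = 9, A[1][2] + B[2][1] = 1 + -4 = -3) = -3 (attained at k = 2)
  C[1][2] = min over k of (A[1][0] + B[0][2] = -5 + 1 = -4, A[1][1] + B[1][2] = 3 + 6 = 9, A[1][2] + B[2][2] = 1 + 5 = 6) = -4 (attained at k = 0)
  C[2][0] = min over k of (A[2][0] + B[0][0] = -2 + 0 = -2, A[2][1] + B[1][0] = -2 + 7 = 5, A[2][2] + B[2][0] = 10 + 10 = 20) = -2 (attained at k = 0)
  C[2][1] = min over k of (A[2][0] + B[0][1] = -2 + 5 = 3, A[2][1] + B[1][1] = -2 + 6 = 4, A[2][2] + B[2][1] = 10 + -4 = 6) = 3 (attained at k = 0)
  C[2][2] = min over k of (A[2][0] + B[0][2] = -2 + 1 = -1, A[2][1] + B[1][2] = -2 + 6 = 4, A[2][2] + B[2][2] = 10 + 5 = 15) = -1 (attained at k = 0)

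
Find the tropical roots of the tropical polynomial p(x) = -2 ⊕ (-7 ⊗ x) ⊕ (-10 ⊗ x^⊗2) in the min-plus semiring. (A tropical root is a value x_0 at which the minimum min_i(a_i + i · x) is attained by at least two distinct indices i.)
Roots: {3, 5}

Each tropical root is a break point of the lower envelope of the lines y = a_i + i · x (there are 3 lines, with slopes 0, 1, ..., 2). Only the lines that attain the minimum somewhere contribute to roots; other lines are dominated. Here the surviving (envelope) indices are i = 2, i = 1, i = 0.
Intersections between consecutive envelope lines give the roots: for adjacent envelope indices i < j the intersection is x = (a_i − a_j) / (j − i). Reading off the sorted break points: {3, 5}.
Verification: at each break x_0, at least two indices attain the minimum of min_i(a_i + i · x_0).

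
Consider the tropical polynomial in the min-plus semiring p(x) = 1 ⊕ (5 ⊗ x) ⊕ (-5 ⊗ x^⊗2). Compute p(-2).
p(-2) = -9

A tropical monomial a ⊗ x^⊗i evaluates to a + i · x. Evaluating each term at x = -2:
  Term 0 contributes 1 + 0 · -2 = 1
  Term 1 contributes 5 + 1 · -2 = 3
  Term 2 contributes -5 + 2 · -2 = -9
p(-2) = ⊕ of these = min[1, 3, -9] = -9.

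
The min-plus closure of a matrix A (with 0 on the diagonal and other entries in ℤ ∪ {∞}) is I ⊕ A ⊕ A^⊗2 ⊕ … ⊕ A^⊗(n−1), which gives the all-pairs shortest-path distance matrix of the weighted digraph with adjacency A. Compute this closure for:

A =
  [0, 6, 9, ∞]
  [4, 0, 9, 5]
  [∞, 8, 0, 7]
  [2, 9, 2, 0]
Closure =
  [0, 6, 9, 11]
  [4, 0, 7, 5]
  [9, 8, 0, 7]
  [2, 8, 2, 0]

This is the Floyd-Warshall all-pairs shortest-path computation. For each intermediate vertex k = 0, 1, …, 3, update dist[i][j] ← min(dist[i][j], dist[i][k] + dist[k][j]). The final matrix gives, for each (i, j), the minimum total weight of any directed path from i to j (possibly empty when i = j).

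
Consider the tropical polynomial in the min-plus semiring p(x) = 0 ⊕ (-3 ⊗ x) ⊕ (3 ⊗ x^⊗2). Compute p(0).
p(0) = -3

A tropical monomial a ⊗ x^⊗i evaluates to a + i · x. Evaluating each term at x = 0:
  Term 0 contributes 0 + 0 · 0 = 0
  Term 1 contributes -3 + 1 · 0 = -3
  Term 2 contributes 3 + 2 · 0 = 3
p(0) = ⊕ of these = min[0, -3, 3] = -3.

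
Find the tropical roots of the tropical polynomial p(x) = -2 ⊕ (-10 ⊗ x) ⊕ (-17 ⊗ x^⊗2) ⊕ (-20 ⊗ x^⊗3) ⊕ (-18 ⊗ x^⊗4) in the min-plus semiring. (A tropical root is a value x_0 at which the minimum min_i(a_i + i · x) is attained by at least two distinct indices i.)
Roots: {-2, 3, 7, 8}

Each tropical root is a break point of the lower envelope of the lines y = a_i + i · x (there are 5 lines, with slopes 0, 1, ..., 4). Only the lines that attain the minimum somewhere contribute to roots; other lines are dominated. Here the surviving (envelope) indices are i = 4, i = 3, i = 2, i = 1, i = 0.
Intersections between consecutive envelope lines give the roots: for adjacent envelope indices i < j the intersection is x = (a_i − a_j) / (j − i). Reading off the sorted break points: {-2, 3, 7, 8}.
Verification: at each break x_0, at least two indices attain the minimum of min_i(a_i + i · x_0).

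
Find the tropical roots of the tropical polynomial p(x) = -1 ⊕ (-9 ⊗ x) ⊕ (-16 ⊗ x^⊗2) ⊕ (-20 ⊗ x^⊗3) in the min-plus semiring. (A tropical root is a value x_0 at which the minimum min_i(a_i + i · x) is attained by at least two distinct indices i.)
Roots: {4, 7, 8}

Each tropical root is a break point of the lower envelope of the lines y = a_i + i · x (there are 4 lines, with slopes 0, 1, ..., 3). Only the lines that attain the minimum somewhere contribute to roots; other lines are dominated. Here the surviving (envelope) indices are i = 3, i = 2, i = 1, i = 0.
Intersections between consecutive envelope lines give the roots: for adjacent envelope indices i < j the intersection is x = (a_i − a_j) / (j − i). Reading off the sorted break points: {4, 7, 8}.
Verification: at each break x_0, at least two indices attain the minimum of min_i(a_i + i · x_0).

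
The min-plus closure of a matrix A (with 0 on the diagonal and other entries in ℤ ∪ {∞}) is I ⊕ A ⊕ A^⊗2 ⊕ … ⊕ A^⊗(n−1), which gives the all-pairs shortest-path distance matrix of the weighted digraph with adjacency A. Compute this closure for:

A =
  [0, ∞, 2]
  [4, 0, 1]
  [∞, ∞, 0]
Closure =
  [0, ∞, 2]
  [4, 0, 1]
  [∞, ∞, 0]

This is the Floyd-Warshall all-pairs shortest-path computation. For each intermediate vertex k = 0, 1, …, 2, update dist[i][j] ← min(dist[i][j], dist[i][k] + dist[k][j]). The final matrix gives, for each (i, j), the minimum total weight of any directed path from i to j (possibly empty when i = j).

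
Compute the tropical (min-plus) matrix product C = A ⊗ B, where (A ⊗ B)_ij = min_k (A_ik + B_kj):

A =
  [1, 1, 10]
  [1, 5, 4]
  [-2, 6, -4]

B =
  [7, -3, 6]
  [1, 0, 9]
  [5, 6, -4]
A ⊗ B =
  [2, -2, 6]
  [6, -2, 0]
  [1, -5, -8]

Apply the min-plus product entry-by-entry:
  C[0][0] = min over k of (A[0][0] + B[0][0] = 1 + 7 = 8, A[0][1] + B[1][0] = 1 + 1 = 2, A[0][2] + B[2][0] = 10 + 5 = 15) = 2 (attained at k = 1)
  C[0][1] = min over k of (A[0][0] + B[0][1] = 1 + -3 = -2, A[0][1] + B[1][1] = 1 + 0 = 1, A[0][2] + B[2][1] = 10 + 6 = 16) = -2 (attained at k = 0)
  C[0][2] = min over k of (A[0][0] + B[0][2] = 1 + 6 = 7, A[0][1] + B[1][2] = 1 + 9 = 10, A[0][2] + B[2][2] = 10 + -4 = 6) = 6 (attained at k = 2)
  C[1][0] = min over k of (A[1][0] + B[0][0] = 1 + 7 = 8, A[1][1] + B[1][0] = 5 + 1 = 6, A[1][2] + B[2][0] = 4 + 5 = 9) = 6 (attained at k = 1)
  C[1][1] = min over k of (A[1][0] + B[0][1] = 1 + -3 = -2, A[1][1] + B[1][1] = 5 + 0 = 5, A[1][2] + B[2][1] = 4 + 6 = 10) = -2 (attained at k = 0)
  C[1][2] = min over k of (A[1][0] + B[0][2] = 1 + 6 = 7, A[1][1] + B[1][2] = 5 + 9 = 14, A[1][2] + B[2][2] = 4 + -4 = 0) = 0 (attained at k = 2)
  C[2][0] = min over k of (A[2][0] + B[0][0] = -2 + 7 = 5, A[2][1] + B[1][0] = 6 + 1 = 7, A[2][2] + B[2][0] = -4 + 5 = 1) = 1 (attained at k = 2)
  C[2][1] = min over k of (A[2][0] + B[0][1] = -2 + -3 = -5, A[2][1] + B[1][1] = 6 + 0 = 6, A[2][2] + B[2][1] = -4 + 6 = 2) = -5 (attained at k = 0)
  C[2][2] = min over k of (A[2][0] + B[0][2] = -2 + 6 = 4, A[2][1] + B[1][2] = 6 + 9 = 15, A[2][2] + B[2][2] = -4 + -4 = -8) = -8 (attained at k = 2)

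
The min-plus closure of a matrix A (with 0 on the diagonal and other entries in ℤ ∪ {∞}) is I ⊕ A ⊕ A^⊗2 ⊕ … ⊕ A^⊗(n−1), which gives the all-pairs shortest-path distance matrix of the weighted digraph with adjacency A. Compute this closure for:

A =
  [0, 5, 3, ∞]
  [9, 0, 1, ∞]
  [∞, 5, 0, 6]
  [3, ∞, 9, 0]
Closure =
  [0, 5, 3, 9]
  [9, 0, 1, 7]
  [9, 5, 0, 6]
  [3, 8, 6, 0]

This is the Floyd-Warshall all-pairs shortest-path computation. For each intermediate vertex k = 0, 1, …, 3, update dist[i][j] ← min(dist[i][j], dist[i][k] + dist[k][j]). The final matrix gives, for each (i, j), the minimum total weight of any directed path from i to j (possibly empty when i = j).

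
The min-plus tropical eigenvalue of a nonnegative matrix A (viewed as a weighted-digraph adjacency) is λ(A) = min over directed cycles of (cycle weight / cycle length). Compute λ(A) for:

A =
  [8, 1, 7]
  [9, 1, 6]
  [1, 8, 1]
λ(A) = 1

Enumerate directed cycles and compute their means (weight / length). Sample:
  cycle 0 → 0: weight = 8, length = 1, mean = 8/1 ≈ 8.000
  cycle 1 → 1: weight = 1, length = 1, mean = 1/1 ≈ 1.000
  cycle 2 → 2: weight = 1, length = 1, mean = 1/1 ≈ 1.000
  cycle 0 → 1 → 0: weight = 10, length = 2, mean = 10/2 ≈ 5.000
  cycle 0 → 2 → 0: weight = 8, length = 2, mean = 8/2 ≈ 4.000
  cycle 1 → 0 → 1: weight = 10, length = 2, mean = 10/2 ≈ 5.000
Minimum mean = 1.000, attained e.g. along the cycle 1 → 1 with weight 1 and length 1. So λ(A) = 1/1 = 1.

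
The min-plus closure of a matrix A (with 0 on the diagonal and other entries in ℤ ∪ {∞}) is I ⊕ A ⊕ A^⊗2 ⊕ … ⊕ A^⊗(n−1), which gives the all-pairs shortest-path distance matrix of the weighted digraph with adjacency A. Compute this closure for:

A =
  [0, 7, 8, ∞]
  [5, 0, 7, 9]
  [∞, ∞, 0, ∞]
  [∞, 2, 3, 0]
Closure =
  [0, 7, 8, 16]
  [5, 0, 7, 9]
  [∞, ∞, 0, ∞]
  [7, 2, 3, 0]

This is the Floyd-Warshall all-pairs shortest-path computation. For each intermediate vertex k = 0, 1, …, 3, update dist[i][j] ← min(dist[i][j], dist[i][k] + dist[k][j]). The final matrix gives, for each (i, j), the minimum total weight of any directed path from i to j (possibly empty when i = j).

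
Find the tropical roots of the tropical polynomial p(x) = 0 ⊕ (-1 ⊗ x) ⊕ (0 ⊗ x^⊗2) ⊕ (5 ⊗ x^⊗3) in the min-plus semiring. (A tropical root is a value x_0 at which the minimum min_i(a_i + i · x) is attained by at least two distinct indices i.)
Roots: {-5, -1, 1}

Each tropical root is a break point of the lower envelope of the lines y = a_i + i · x (there are 4 lines, with slopes 0, 1, ..., 3). Only the lines that attain the minimum somewhere contribute to roots; other lines are dominated. Here the surviving (envelope) indices are i = 3, i = 2, i = 1, i = 0.
Intersections between consecutive envelope lines give the roots: for adjacent envelope indices i < j the intersection is x = (a_i − a_j) / (j − i). Reading off the sorted break points: {-5, -1, 1}.
Verification: at each break x_0, at least two indices attain the minimum of min_i(a_i + i · x_0).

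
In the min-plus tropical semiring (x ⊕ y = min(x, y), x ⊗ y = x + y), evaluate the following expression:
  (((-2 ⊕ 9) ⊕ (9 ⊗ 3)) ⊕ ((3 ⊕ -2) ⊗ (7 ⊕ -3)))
(((-2 ⊕ 9) ⊕ (9 ⊗ 3)) ⊕ ((3 ⊕ -2) ⊗ (7 ⊕ -3))) = -5

Expand innermost to outermost. Recall ⊕ takes the minimum of its arguments and ⊗ takes their sum. Working out the expression (((-2 ⊕ 9) ⊕ (9 ⊗ 3)) ⊕ ((3 ⊕ -2) ⊗ (7 ⊕ -3))) gives -5.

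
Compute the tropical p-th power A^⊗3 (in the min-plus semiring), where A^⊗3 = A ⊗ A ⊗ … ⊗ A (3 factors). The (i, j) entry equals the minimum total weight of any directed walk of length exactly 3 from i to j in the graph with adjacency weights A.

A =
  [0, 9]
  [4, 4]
A^⊗3 =
  [0, 9]
  [4, 12]

Each entry (A^⊗3)_ij equals the minimum over all length-3 walks i = v_0 → v_1 → … → v_3 = j of Σ_t A[v_t][v_{t+1}]. For example, for (i, j) = (0, 1) we minimise over 4 possible intermediate vertex sequences; the minimum is 9, attained along the walk 0 → 0 → 0 → 1.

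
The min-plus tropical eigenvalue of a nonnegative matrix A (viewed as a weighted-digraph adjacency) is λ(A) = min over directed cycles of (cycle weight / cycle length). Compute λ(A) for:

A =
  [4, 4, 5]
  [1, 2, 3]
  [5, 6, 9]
λ(A) = 2

Enumerate directed cycles and compute their means (weight / length). Sample:
  cycle 0 → 0: weight = 4, length = 1, mean = 4/1 ≈ 4.000
  cycle 1 → 1: weight = 2, length = 1, mean = 2/1 ≈ 2.000
  cycle 2 → 2: weight = 9, length = 1, mean = 9/1 ≈ 9.000
  cycle 0 → 1 → 0: weight = 5, length = 2, mean = 5/2 ≈ 2.500
  cycle 0 → 2 → 0: weight = 10, length = 2, mean = 10/2 ≈ 5.000
  cycle 1 → 0 → 1: weight = 5, length = 2, mean = 5/2 ≈ 2.500
Minimum mean = 2.000, attained e.g. along the cycle 1 → 1 with weight 2 and length 1. So λ(A) = 2/1 = 2.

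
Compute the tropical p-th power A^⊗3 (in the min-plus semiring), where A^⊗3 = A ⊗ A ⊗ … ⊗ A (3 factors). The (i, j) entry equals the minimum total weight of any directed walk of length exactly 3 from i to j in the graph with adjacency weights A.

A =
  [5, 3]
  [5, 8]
A^⊗3 =
  [13, 11]
  [13, 13]

Each entry (A^⊗3)_ij equals the minimum over all length-3 walks i = v_0 → v_1 → … → v_3 = j of Σ_t A[v_t][v_{t+1}]. For example, for (i, j) = (0, 1) we minimise over 4 possible intermediate vertex sequences; the minimum is 11, attained along the walk 0 → 1 → 0 → 1.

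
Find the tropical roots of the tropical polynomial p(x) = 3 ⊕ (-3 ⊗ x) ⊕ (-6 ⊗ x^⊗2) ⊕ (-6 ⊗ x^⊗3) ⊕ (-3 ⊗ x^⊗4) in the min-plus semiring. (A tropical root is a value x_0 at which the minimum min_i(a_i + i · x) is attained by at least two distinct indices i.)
Roots: {-3, 0, 3, 6}

Each tropical root is a break point of the lower envelope of the lines y = a_i + i · x (there are 5 lines, with slopes 0, 1, ..., 4). Only the lines that attain the minimum somewhere contribute to roots; other lines are dominated. Here the surviving (envelope) indices are i = 4, i = 3, i = 2, i = 1, i = 0.
Intersections between consecutive envelope lines give the roots: for adjacent envelope indices i < j the intersection is x = (a_i − a_j) / (j − i). Reading off the sorted break points: {-3, 0, 3, 6}.
Verification: at each break x_0, at least two indices attain the minimum of min_i(a_i + i · x_0).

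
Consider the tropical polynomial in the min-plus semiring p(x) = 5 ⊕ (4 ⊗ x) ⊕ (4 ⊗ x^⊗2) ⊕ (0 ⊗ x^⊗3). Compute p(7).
p(7) = 5

A tropical monomial a ⊗ x^⊗i evaluates to a + i · x. Evaluating each term at x = 7:
  Term 0 contributes 5 + 0 · 7 = 5
  Term 1 contributes 4 + 1 · 7 = 11
  Term 2 contributes 4 + 2 · 7 = 18
  Term 3 contributes 0 + 3 · 7 = 21
p(7) = ⊕ of these = min[5, 11, 18, 21] = 5.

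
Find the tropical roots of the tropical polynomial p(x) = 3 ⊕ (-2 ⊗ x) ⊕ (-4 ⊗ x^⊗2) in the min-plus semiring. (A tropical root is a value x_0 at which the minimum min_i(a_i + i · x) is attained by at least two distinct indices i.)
Roots: {2, 5}

Each tropical root is a break point of the lower envelope of the lines y = a_i + i · x (there are 3 lines, with slopes 0, 1, ..., 2). Only the lines that attain the minimum somewhere contribute to roots; other lines are dominated. Here the surviving (envelope) indices are i = 2, i = 1, i = 0.
Intersections between consecutive envelope lines give the roots: for adjacent envelope indices i < j the intersection is x = (a_i − a_j) / (j − i). Reading off the sorted break points: {2, 5}.
Verification: at each break x_0, at least two indices attain the minimum of min_i(a_i + i · x_0).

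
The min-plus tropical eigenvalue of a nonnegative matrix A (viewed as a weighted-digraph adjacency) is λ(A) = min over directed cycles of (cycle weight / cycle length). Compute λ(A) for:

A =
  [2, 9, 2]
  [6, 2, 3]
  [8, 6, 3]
λ(A) = 2

Enumerate directed cycles and compute their means (weight / length). Sample:
  cycle 0 → 0: weight = 2, length = 1, mean = 2/1 ≈ 2.000
  cycle 1 → 1: weight = 2, length = 1, mean = 2/1 ≈ 2.000
  cycle 2 → 2: weight = 3, length = 1, mean = 3/1 ≈ 3.000
  cycle 0 → 1 → 0: weight = 15, length = 2, mean = 15/2 ≈ 7.500
  cycle 0 → 2 → 0: weight = 10, length = 2, mean = 10/2 ≈ 5.000
  cycle 1 → 0 → 1: weight = 15, length = 2, mean = 15/2 ≈ 7.500
Minimum mean = 2.000, attained e.g. along the cycle 0 → 0 with weight 2 and length 1. So λ(A) = 2/1 = 2.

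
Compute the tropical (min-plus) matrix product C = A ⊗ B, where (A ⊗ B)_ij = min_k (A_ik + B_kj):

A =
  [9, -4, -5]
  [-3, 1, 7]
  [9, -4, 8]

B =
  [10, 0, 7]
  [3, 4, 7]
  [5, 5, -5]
A ⊗ B =
  [-1, 0, -10]
  [4, -3, 2]
  [-1, 0, 3]

Apply the min-plus product entry-by-entry:
  C[0][0] = min over k of (A[0][0] + B[0][0] = 9 + 10 = 19, A[0][1] + B[1][0] = -4 + 3 = -1, A[0][2] + B[2][0] = -5 + 5 = 0) = -1 (attained at k = 1)
  C[0][1] = min over k of (A[0][0] + B[0][1] = 9 + 0 = 9, A[0][1] + B[1][1] = -4 + 4 = 0, A[0][2] + B[2][1] = -5 + 5 = 0) = 0 (attained at k = 1)
  C[0][2] = min over k of (A[0][0] + B[0][2] = 9 + 7 = 16, A[0][1] + B[1][2] = -4 + 7 = 3, A[0][2] + B[2][2] = -5 + -5 = -10) = -10 (attained at k = 2)
  C[1][0] = min over k of (A[1][0] + B[0][0] = -3 + 10 = 7, A[1][1] + B[1][0] = 1 + 3 = 4, A[1][2] + B[2][0] = 7 + 5 = 12) = 4 (attained at k = 1)
  C[1][1] = min over k of (A[1][0] + B[0][1] = -3 + 0 = -3, A[1][1] + B[1][1] = 1 + 4 = 5, A[1][2] + B[2][1] = 7 + 5 = 12) = -3 (attained at k = 0)
  C[1][2] = min over k of (A[1][0] + B[0][2] = -3 + 7 = 4, A[1][1] + B[1][2] = 1 + 7 = 8, A[1][2] + B[2][2] = 7 + -5 = 2) = 2 (attained at k = 2)
  C[2][0] = min over k of (A[2][0] + B[0][0] = 9 + 10 = 19, A[2][1] + B[1][0] = -4 + 3 = -1, A[2][2] + B[2][0] = 8 + 5 = 13) = -1 (attained at k = 1)
  C[2][1] = min over k of (A[2][0] + B[0][1] = 9 + 0 = 9, A[2][1] + B[1][1] = -4 + 4 = 0, A[2][2] + B[2][1] = 8 + 5 = 13) = 0 (attained at k = 1)
  C[2][2] = min over k of (A[2][0] + B[0][2] = 9 + 7 = 16, A[2][1] + B[1][2] = -4 + 7 = 3, A[2][2] + B[2][2] = 8 + -5 = 3) = 3 (attained at k = 1)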